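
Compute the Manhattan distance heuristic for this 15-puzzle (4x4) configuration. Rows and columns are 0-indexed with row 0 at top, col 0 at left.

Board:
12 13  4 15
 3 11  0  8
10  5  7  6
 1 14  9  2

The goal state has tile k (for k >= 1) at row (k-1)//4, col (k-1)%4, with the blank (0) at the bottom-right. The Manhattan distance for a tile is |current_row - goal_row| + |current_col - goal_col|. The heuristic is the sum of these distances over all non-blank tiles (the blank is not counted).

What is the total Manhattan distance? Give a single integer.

Answer: 37

Derivation:
Tile 12: at (0,0), goal (2,3), distance |0-2|+|0-3| = 5
Tile 13: at (0,1), goal (3,0), distance |0-3|+|1-0| = 4
Tile 4: at (0,2), goal (0,3), distance |0-0|+|2-3| = 1
Tile 15: at (0,3), goal (3,2), distance |0-3|+|3-2| = 4
Tile 3: at (1,0), goal (0,2), distance |1-0|+|0-2| = 3
Tile 11: at (1,1), goal (2,2), distance |1-2|+|1-2| = 2
Tile 8: at (1,3), goal (1,3), distance |1-1|+|3-3| = 0
Tile 10: at (2,0), goal (2,1), distance |2-2|+|0-1| = 1
Tile 5: at (2,1), goal (1,0), distance |2-1|+|1-0| = 2
Tile 7: at (2,2), goal (1,2), distance |2-1|+|2-2| = 1
Tile 6: at (2,3), goal (1,1), distance |2-1|+|3-1| = 3
Tile 1: at (3,0), goal (0,0), distance |3-0|+|0-0| = 3
Tile 14: at (3,1), goal (3,1), distance |3-3|+|1-1| = 0
Tile 9: at (3,2), goal (2,0), distance |3-2|+|2-0| = 3
Tile 2: at (3,3), goal (0,1), distance |3-0|+|3-1| = 5
Sum: 5 + 4 + 1 + 4 + 3 + 2 + 0 + 1 + 2 + 1 + 3 + 3 + 0 + 3 + 5 = 37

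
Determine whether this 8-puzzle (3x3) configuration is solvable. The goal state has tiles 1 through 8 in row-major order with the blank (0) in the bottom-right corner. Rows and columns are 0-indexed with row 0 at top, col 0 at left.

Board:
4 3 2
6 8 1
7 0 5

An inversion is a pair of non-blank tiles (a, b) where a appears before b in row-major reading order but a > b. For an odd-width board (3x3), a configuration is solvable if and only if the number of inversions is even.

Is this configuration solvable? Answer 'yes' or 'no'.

Inversions (pairs i<j in row-major order where tile[i] > tile[j] > 0): 12
12 is even, so the puzzle is solvable.

Answer: yes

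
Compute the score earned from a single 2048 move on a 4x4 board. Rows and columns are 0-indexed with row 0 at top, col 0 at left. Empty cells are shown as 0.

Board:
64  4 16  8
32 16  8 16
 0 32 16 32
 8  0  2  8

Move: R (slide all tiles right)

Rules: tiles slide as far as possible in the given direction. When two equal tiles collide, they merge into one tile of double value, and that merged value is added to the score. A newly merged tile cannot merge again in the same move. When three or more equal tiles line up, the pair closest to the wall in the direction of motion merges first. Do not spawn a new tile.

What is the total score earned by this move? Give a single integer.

Answer: 0

Derivation:
Slide right:
row 0: [64, 4, 16, 8] -> [64, 4, 16, 8]  score +0 (running 0)
row 1: [32, 16, 8, 16] -> [32, 16, 8, 16]  score +0 (running 0)
row 2: [0, 32, 16, 32] -> [0, 32, 16, 32]  score +0 (running 0)
row 3: [8, 0, 2, 8] -> [0, 8, 2, 8]  score +0 (running 0)
Board after move:
64  4 16  8
32 16  8 16
 0 32 16 32
 0  8  2  8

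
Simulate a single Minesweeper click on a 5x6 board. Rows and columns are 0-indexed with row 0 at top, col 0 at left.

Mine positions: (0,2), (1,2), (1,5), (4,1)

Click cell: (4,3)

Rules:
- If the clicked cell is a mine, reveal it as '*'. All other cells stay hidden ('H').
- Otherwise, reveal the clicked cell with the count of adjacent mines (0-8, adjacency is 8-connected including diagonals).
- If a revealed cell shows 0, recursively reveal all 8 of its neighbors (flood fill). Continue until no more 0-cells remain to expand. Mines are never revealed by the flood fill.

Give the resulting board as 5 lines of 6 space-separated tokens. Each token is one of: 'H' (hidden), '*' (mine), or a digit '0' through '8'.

H H H H H H
H H H H H H
H H 1 1 1 1
H H 1 0 0 0
H H 1 0 0 0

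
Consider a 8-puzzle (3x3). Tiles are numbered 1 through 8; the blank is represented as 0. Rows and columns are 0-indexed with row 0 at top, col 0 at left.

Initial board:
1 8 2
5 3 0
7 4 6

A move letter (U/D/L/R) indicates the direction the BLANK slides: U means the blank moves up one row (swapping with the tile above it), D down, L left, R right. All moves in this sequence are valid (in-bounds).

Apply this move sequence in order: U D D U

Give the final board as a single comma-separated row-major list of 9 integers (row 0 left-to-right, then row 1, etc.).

Answer: 1, 8, 2, 5, 3, 0, 7, 4, 6

Derivation:
After move 1 (U):
1 8 0
5 3 2
7 4 6

After move 2 (D):
1 8 2
5 3 0
7 4 6

After move 3 (D):
1 8 2
5 3 6
7 4 0

After move 4 (U):
1 8 2
5 3 0
7 4 6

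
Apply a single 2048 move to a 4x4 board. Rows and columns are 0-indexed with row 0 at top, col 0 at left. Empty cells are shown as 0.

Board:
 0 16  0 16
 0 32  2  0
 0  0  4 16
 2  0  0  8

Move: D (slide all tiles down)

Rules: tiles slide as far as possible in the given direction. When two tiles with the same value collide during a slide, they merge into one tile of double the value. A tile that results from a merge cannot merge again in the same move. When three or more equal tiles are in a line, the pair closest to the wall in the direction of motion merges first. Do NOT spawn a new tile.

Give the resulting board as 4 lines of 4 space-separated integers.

Slide down:
col 0: [0, 0, 0, 2] -> [0, 0, 0, 2]
col 1: [16, 32, 0, 0] -> [0, 0, 16, 32]
col 2: [0, 2, 4, 0] -> [0, 0, 2, 4]
col 3: [16, 0, 16, 8] -> [0, 0, 32, 8]

Answer:  0  0  0  0
 0  0  0  0
 0 16  2 32
 2 32  4  8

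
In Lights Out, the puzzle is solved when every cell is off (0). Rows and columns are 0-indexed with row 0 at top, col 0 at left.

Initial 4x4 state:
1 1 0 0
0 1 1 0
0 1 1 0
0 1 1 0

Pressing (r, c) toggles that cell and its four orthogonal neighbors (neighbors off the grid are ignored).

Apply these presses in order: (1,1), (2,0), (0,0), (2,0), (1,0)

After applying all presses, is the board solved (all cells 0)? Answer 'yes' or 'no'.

Answer: no

Derivation:
After press 1 at (1,1):
1 0 0 0
1 0 0 0
0 0 1 0
0 1 1 0

After press 2 at (2,0):
1 0 0 0
0 0 0 0
1 1 1 0
1 1 1 0

After press 3 at (0,0):
0 1 0 0
1 0 0 0
1 1 1 0
1 1 1 0

After press 4 at (2,0):
0 1 0 0
0 0 0 0
0 0 1 0
0 1 1 0

After press 5 at (1,0):
1 1 0 0
1 1 0 0
1 0 1 0
0 1 1 0

Lights still on: 8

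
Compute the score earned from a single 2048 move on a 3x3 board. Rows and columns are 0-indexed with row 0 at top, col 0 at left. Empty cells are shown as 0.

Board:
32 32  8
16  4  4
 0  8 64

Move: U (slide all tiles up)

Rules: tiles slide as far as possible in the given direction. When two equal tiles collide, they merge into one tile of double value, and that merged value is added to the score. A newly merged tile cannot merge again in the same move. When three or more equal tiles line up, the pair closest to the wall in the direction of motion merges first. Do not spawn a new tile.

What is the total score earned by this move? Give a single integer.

Answer: 0

Derivation:
Slide up:
col 0: [32, 16, 0] -> [32, 16, 0]  score +0 (running 0)
col 1: [32, 4, 8] -> [32, 4, 8]  score +0 (running 0)
col 2: [8, 4, 64] -> [8, 4, 64]  score +0 (running 0)
Board after move:
32 32  8
16  4  4
 0  8 64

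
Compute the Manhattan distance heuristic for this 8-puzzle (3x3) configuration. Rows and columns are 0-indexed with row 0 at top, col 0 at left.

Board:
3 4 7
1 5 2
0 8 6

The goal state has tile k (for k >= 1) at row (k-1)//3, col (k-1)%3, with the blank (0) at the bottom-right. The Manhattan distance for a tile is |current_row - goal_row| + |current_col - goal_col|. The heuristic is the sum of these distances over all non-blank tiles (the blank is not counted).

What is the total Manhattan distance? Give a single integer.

Answer: 12

Derivation:
Tile 3: at (0,0), goal (0,2), distance |0-0|+|0-2| = 2
Tile 4: at (0,1), goal (1,0), distance |0-1|+|1-0| = 2
Tile 7: at (0,2), goal (2,0), distance |0-2|+|2-0| = 4
Tile 1: at (1,0), goal (0,0), distance |1-0|+|0-0| = 1
Tile 5: at (1,1), goal (1,1), distance |1-1|+|1-1| = 0
Tile 2: at (1,2), goal (0,1), distance |1-0|+|2-1| = 2
Tile 8: at (2,1), goal (2,1), distance |2-2|+|1-1| = 0
Tile 6: at (2,2), goal (1,2), distance |2-1|+|2-2| = 1
Sum: 2 + 2 + 4 + 1 + 0 + 2 + 0 + 1 = 12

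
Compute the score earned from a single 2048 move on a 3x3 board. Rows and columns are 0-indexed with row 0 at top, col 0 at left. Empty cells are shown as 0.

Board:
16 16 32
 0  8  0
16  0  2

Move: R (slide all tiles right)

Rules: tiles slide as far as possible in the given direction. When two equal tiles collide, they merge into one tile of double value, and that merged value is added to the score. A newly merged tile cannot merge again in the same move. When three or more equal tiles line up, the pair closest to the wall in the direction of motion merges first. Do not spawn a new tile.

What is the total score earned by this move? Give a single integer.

Answer: 32

Derivation:
Slide right:
row 0: [16, 16, 32] -> [0, 32, 32]  score +32 (running 32)
row 1: [0, 8, 0] -> [0, 0, 8]  score +0 (running 32)
row 2: [16, 0, 2] -> [0, 16, 2]  score +0 (running 32)
Board after move:
 0 32 32
 0  0  8
 0 16  2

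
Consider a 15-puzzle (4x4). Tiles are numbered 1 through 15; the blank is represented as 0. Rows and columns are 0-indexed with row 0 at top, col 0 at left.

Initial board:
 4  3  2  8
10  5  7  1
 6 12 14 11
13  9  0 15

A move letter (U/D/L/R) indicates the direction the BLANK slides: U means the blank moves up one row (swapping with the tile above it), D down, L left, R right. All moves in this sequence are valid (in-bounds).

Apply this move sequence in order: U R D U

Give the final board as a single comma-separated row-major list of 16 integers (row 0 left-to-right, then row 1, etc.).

After move 1 (U):
 4  3  2  8
10  5  7  1
 6 12  0 11
13  9 14 15

After move 2 (R):
 4  3  2  8
10  5  7  1
 6 12 11  0
13  9 14 15

After move 3 (D):
 4  3  2  8
10  5  7  1
 6 12 11 15
13  9 14  0

After move 4 (U):
 4  3  2  8
10  5  7  1
 6 12 11  0
13  9 14 15

Answer: 4, 3, 2, 8, 10, 5, 7, 1, 6, 12, 11, 0, 13, 9, 14, 15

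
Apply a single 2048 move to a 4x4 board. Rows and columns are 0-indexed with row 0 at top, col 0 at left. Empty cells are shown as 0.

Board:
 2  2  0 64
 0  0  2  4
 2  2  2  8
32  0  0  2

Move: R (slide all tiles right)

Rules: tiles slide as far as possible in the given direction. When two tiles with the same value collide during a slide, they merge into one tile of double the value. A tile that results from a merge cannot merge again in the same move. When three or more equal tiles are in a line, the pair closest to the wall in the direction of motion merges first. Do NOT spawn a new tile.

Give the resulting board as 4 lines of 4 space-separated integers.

Answer:  0  0  4 64
 0  0  2  4
 0  2  4  8
 0  0 32  2

Derivation:
Slide right:
row 0: [2, 2, 0, 64] -> [0, 0, 4, 64]
row 1: [0, 0, 2, 4] -> [0, 0, 2, 4]
row 2: [2, 2, 2, 8] -> [0, 2, 4, 8]
row 3: [32, 0, 0, 2] -> [0, 0, 32, 2]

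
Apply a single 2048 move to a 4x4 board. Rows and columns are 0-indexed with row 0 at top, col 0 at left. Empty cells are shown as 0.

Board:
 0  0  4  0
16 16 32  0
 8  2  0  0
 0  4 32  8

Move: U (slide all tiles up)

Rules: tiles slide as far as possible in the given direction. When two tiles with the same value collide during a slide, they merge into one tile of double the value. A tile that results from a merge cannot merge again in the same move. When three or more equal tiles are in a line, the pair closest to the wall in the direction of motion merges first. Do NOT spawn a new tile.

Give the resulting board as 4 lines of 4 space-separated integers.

Answer: 16 16  4  8
 8  2 64  0
 0  4  0  0
 0  0  0  0

Derivation:
Slide up:
col 0: [0, 16, 8, 0] -> [16, 8, 0, 0]
col 1: [0, 16, 2, 4] -> [16, 2, 4, 0]
col 2: [4, 32, 0, 32] -> [4, 64, 0, 0]
col 3: [0, 0, 0, 8] -> [8, 0, 0, 0]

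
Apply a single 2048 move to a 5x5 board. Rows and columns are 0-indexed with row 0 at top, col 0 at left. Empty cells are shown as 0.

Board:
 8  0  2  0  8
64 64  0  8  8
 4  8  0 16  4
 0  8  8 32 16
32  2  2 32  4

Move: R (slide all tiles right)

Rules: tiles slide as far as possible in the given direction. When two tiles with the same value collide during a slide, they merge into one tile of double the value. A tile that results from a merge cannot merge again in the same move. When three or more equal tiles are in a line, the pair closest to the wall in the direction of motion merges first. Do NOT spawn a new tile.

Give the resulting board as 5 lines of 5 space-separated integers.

Answer:   0   0   8   2   8
  0   0   0 128  16
  0   4   8  16   4
  0   0  16  32  16
  0  32   4  32   4

Derivation:
Slide right:
row 0: [8, 0, 2, 0, 8] -> [0, 0, 8, 2, 8]
row 1: [64, 64, 0, 8, 8] -> [0, 0, 0, 128, 16]
row 2: [4, 8, 0, 16, 4] -> [0, 4, 8, 16, 4]
row 3: [0, 8, 8, 32, 16] -> [0, 0, 16, 32, 16]
row 4: [32, 2, 2, 32, 4] -> [0, 32, 4, 32, 4]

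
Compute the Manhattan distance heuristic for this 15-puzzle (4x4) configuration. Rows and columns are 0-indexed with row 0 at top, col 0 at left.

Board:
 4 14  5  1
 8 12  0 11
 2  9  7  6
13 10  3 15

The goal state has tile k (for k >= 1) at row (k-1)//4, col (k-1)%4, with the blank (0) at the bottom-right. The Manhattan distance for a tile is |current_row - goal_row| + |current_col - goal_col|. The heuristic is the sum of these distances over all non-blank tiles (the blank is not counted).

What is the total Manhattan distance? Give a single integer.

Answer: 33

Derivation:
Tile 4: at (0,0), goal (0,3), distance |0-0|+|0-3| = 3
Tile 14: at (0,1), goal (3,1), distance |0-3|+|1-1| = 3
Tile 5: at (0,2), goal (1,0), distance |0-1|+|2-0| = 3
Tile 1: at (0,3), goal (0,0), distance |0-0|+|3-0| = 3
Tile 8: at (1,0), goal (1,3), distance |1-1|+|0-3| = 3
Tile 12: at (1,1), goal (2,3), distance |1-2|+|1-3| = 3
Tile 11: at (1,3), goal (2,2), distance |1-2|+|3-2| = 2
Tile 2: at (2,0), goal (0,1), distance |2-0|+|0-1| = 3
Tile 9: at (2,1), goal (2,0), distance |2-2|+|1-0| = 1
Tile 7: at (2,2), goal (1,2), distance |2-1|+|2-2| = 1
Tile 6: at (2,3), goal (1,1), distance |2-1|+|3-1| = 3
Tile 13: at (3,0), goal (3,0), distance |3-3|+|0-0| = 0
Tile 10: at (3,1), goal (2,1), distance |3-2|+|1-1| = 1
Tile 3: at (3,2), goal (0,2), distance |3-0|+|2-2| = 3
Tile 15: at (3,3), goal (3,2), distance |3-3|+|3-2| = 1
Sum: 3 + 3 + 3 + 3 + 3 + 3 + 2 + 3 + 1 + 1 + 3 + 0 + 1 + 3 + 1 = 33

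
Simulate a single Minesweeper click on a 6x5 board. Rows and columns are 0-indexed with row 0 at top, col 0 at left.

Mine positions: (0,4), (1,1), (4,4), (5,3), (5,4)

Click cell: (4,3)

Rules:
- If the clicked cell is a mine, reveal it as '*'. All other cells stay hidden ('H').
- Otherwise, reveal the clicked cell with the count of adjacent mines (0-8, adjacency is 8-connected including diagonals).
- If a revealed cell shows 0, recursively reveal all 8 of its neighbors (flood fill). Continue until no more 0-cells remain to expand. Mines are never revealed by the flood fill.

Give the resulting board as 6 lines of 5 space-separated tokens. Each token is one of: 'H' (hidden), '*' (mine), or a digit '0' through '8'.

H H H H H
H H H H H
H H H H H
H H H H H
H H H 3 H
H H H H H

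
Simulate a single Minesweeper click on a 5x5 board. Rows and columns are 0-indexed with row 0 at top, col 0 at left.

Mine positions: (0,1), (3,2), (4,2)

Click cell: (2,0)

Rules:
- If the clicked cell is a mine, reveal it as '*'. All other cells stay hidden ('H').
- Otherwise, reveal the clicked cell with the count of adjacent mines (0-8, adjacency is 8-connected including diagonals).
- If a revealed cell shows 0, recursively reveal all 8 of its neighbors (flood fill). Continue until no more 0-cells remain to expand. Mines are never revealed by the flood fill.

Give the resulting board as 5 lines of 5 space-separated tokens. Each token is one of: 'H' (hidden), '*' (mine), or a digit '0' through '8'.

H H H H H
1 1 H H H
0 1 H H H
0 2 H H H
0 2 H H H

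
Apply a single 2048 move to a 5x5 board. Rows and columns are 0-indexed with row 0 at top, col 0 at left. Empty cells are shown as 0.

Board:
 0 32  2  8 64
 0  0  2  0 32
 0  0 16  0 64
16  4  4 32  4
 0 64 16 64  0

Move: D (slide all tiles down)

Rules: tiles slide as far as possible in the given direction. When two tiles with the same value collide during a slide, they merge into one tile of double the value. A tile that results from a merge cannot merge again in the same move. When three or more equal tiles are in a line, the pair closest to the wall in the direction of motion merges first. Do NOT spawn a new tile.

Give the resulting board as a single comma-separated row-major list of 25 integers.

Slide down:
col 0: [0, 0, 0, 16, 0] -> [0, 0, 0, 0, 16]
col 1: [32, 0, 0, 4, 64] -> [0, 0, 32, 4, 64]
col 2: [2, 2, 16, 4, 16] -> [0, 4, 16, 4, 16]
col 3: [8, 0, 0, 32, 64] -> [0, 0, 8, 32, 64]
col 4: [64, 32, 64, 4, 0] -> [0, 64, 32, 64, 4]

Answer: 0, 0, 0, 0, 0, 0, 0, 4, 0, 64, 0, 32, 16, 8, 32, 0, 4, 4, 32, 64, 16, 64, 16, 64, 4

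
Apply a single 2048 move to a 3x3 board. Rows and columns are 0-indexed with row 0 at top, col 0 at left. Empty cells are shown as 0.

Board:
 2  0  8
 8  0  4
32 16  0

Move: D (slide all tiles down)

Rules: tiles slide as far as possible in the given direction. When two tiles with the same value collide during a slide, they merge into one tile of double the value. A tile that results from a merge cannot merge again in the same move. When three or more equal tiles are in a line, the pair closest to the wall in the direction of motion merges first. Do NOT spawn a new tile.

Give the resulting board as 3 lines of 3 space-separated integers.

Slide down:
col 0: [2, 8, 32] -> [2, 8, 32]
col 1: [0, 0, 16] -> [0, 0, 16]
col 2: [8, 4, 0] -> [0, 8, 4]

Answer:  2  0  0
 8  0  8
32 16  4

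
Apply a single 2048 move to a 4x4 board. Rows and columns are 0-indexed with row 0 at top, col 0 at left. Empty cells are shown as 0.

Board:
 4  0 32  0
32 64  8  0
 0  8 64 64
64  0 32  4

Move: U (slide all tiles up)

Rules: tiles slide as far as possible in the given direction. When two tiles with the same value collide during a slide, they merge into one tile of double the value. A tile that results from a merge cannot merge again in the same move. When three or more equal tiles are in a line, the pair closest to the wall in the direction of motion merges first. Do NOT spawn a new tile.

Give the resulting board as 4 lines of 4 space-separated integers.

Answer:  4 64 32 64
32  8  8  4
64  0 64  0
 0  0 32  0

Derivation:
Slide up:
col 0: [4, 32, 0, 64] -> [4, 32, 64, 0]
col 1: [0, 64, 8, 0] -> [64, 8, 0, 0]
col 2: [32, 8, 64, 32] -> [32, 8, 64, 32]
col 3: [0, 0, 64, 4] -> [64, 4, 0, 0]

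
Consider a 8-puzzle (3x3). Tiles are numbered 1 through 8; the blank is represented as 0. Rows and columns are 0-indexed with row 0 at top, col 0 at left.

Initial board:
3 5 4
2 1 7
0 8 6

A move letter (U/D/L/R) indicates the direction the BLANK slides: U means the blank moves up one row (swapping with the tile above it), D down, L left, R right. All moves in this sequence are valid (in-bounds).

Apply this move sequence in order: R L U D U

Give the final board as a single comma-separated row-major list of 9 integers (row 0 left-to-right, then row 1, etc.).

Answer: 3, 5, 4, 0, 1, 7, 2, 8, 6

Derivation:
After move 1 (R):
3 5 4
2 1 7
8 0 6

After move 2 (L):
3 5 4
2 1 7
0 8 6

After move 3 (U):
3 5 4
0 1 7
2 8 6

After move 4 (D):
3 5 4
2 1 7
0 8 6

After move 5 (U):
3 5 4
0 1 7
2 8 6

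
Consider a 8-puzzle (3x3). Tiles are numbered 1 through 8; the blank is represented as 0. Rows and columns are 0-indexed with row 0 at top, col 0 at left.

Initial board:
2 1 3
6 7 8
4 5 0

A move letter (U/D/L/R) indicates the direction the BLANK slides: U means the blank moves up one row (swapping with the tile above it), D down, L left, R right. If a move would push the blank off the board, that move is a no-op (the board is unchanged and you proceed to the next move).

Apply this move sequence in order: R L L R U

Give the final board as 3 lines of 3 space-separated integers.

After move 1 (R):
2 1 3
6 7 8
4 5 0

After move 2 (L):
2 1 3
6 7 8
4 0 5

After move 3 (L):
2 1 3
6 7 8
0 4 5

After move 4 (R):
2 1 3
6 7 8
4 0 5

After move 5 (U):
2 1 3
6 0 8
4 7 5

Answer: 2 1 3
6 0 8
4 7 5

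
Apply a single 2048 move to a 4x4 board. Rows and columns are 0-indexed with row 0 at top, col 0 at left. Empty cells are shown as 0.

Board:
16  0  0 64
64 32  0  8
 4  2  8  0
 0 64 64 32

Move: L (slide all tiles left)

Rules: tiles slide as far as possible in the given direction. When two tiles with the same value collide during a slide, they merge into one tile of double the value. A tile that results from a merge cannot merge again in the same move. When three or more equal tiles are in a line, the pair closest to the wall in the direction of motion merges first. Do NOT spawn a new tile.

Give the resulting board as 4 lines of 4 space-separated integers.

Slide left:
row 0: [16, 0, 0, 64] -> [16, 64, 0, 0]
row 1: [64, 32, 0, 8] -> [64, 32, 8, 0]
row 2: [4, 2, 8, 0] -> [4, 2, 8, 0]
row 3: [0, 64, 64, 32] -> [128, 32, 0, 0]

Answer:  16  64   0   0
 64  32   8   0
  4   2   8   0
128  32   0   0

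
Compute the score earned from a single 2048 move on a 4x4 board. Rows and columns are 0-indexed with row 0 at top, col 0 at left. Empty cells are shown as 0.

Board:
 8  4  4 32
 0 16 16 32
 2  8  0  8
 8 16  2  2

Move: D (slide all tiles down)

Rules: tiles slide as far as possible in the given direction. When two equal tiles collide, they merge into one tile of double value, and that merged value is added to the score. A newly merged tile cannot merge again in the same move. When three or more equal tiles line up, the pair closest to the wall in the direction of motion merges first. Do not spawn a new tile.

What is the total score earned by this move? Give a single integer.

Answer: 64

Derivation:
Slide down:
col 0: [8, 0, 2, 8] -> [0, 8, 2, 8]  score +0 (running 0)
col 1: [4, 16, 8, 16] -> [4, 16, 8, 16]  score +0 (running 0)
col 2: [4, 16, 0, 2] -> [0, 4, 16, 2]  score +0 (running 0)
col 3: [32, 32, 8, 2] -> [0, 64, 8, 2]  score +64 (running 64)
Board after move:
 0  4  0  0
 8 16  4 64
 2  8 16  8
 8 16  2  2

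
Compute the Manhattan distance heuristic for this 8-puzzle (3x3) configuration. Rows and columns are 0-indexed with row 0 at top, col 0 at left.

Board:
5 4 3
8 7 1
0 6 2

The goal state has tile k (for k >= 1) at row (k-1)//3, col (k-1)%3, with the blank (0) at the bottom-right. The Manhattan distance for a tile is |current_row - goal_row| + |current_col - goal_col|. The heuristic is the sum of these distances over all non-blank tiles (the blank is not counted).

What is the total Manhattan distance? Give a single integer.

Answer: 16

Derivation:
Tile 5: at (0,0), goal (1,1), distance |0-1|+|0-1| = 2
Tile 4: at (0,1), goal (1,0), distance |0-1|+|1-0| = 2
Tile 3: at (0,2), goal (0,2), distance |0-0|+|2-2| = 0
Tile 8: at (1,0), goal (2,1), distance |1-2|+|0-1| = 2
Tile 7: at (1,1), goal (2,0), distance |1-2|+|1-0| = 2
Tile 1: at (1,2), goal (0,0), distance |1-0|+|2-0| = 3
Tile 6: at (2,1), goal (1,2), distance |2-1|+|1-2| = 2
Tile 2: at (2,2), goal (0,1), distance |2-0|+|2-1| = 3
Sum: 2 + 2 + 0 + 2 + 2 + 3 + 2 + 3 = 16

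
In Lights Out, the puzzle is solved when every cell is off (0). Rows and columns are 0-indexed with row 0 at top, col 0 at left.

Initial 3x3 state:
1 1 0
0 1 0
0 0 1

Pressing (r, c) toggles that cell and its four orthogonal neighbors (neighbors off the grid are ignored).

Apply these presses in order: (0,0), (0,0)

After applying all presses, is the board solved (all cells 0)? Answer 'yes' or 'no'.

After press 1 at (0,0):
0 0 0
1 1 0
0 0 1

After press 2 at (0,0):
1 1 0
0 1 0
0 0 1

Lights still on: 4

Answer: no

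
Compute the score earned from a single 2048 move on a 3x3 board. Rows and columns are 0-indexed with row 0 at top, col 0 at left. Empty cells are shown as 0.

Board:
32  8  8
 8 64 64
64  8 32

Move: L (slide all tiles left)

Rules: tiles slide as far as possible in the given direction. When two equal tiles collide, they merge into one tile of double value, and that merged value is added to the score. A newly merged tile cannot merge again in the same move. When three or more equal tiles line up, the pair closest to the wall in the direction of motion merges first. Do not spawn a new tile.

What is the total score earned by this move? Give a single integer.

Answer: 144

Derivation:
Slide left:
row 0: [32, 8, 8] -> [32, 16, 0]  score +16 (running 16)
row 1: [8, 64, 64] -> [8, 128, 0]  score +128 (running 144)
row 2: [64, 8, 32] -> [64, 8, 32]  score +0 (running 144)
Board after move:
 32  16   0
  8 128   0
 64   8  32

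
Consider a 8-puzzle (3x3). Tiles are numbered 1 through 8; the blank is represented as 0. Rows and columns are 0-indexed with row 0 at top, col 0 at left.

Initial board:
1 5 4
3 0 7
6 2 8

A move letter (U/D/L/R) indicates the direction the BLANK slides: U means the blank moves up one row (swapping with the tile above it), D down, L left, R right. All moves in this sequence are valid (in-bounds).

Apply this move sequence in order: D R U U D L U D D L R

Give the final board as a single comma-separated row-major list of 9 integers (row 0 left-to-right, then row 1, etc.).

Answer: 1, 5, 4, 3, 8, 2, 6, 0, 7

Derivation:
After move 1 (D):
1 5 4
3 2 7
6 0 8

After move 2 (R):
1 5 4
3 2 7
6 8 0

After move 3 (U):
1 5 4
3 2 0
6 8 7

After move 4 (U):
1 5 0
3 2 4
6 8 7

After move 5 (D):
1 5 4
3 2 0
6 8 7

After move 6 (L):
1 5 4
3 0 2
6 8 7

After move 7 (U):
1 0 4
3 5 2
6 8 7

After move 8 (D):
1 5 4
3 0 2
6 8 7

After move 9 (D):
1 5 4
3 8 2
6 0 7

After move 10 (L):
1 5 4
3 8 2
0 6 7

After move 11 (R):
1 5 4
3 8 2
6 0 7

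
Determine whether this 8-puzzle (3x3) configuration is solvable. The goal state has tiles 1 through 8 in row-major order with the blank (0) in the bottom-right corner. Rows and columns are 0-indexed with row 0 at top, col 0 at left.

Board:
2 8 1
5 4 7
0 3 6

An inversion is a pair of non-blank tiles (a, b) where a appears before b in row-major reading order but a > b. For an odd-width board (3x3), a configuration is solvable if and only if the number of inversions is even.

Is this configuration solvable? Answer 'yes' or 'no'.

Answer: yes

Derivation:
Inversions (pairs i<j in row-major order where tile[i] > tile[j] > 0): 12
12 is even, so the puzzle is solvable.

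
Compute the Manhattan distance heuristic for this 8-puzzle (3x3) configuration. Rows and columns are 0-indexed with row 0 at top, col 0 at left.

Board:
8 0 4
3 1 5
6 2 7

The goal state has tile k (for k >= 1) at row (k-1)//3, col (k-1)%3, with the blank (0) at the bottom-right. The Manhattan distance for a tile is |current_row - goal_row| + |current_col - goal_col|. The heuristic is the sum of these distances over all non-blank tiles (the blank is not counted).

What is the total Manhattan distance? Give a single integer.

Answer: 19

Derivation:
Tile 8: (0,0)->(2,1) = 3
Tile 4: (0,2)->(1,0) = 3
Tile 3: (1,0)->(0,2) = 3
Tile 1: (1,1)->(0,0) = 2
Tile 5: (1,2)->(1,1) = 1
Tile 6: (2,0)->(1,2) = 3
Tile 2: (2,1)->(0,1) = 2
Tile 7: (2,2)->(2,0) = 2
Sum: 3 + 3 + 3 + 2 + 1 + 3 + 2 + 2 = 19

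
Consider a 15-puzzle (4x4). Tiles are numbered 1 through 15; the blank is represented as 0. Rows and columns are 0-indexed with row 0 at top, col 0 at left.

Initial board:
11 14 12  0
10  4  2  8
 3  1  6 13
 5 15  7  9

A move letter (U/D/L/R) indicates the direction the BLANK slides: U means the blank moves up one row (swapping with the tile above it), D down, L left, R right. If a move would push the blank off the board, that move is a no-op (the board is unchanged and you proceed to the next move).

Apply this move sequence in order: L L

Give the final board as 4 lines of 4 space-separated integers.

Answer: 11  0 14 12
10  4  2  8
 3  1  6 13
 5 15  7  9

Derivation:
After move 1 (L):
11 14  0 12
10  4  2  8
 3  1  6 13
 5 15  7  9

After move 2 (L):
11  0 14 12
10  4  2  8
 3  1  6 13
 5 15  7  9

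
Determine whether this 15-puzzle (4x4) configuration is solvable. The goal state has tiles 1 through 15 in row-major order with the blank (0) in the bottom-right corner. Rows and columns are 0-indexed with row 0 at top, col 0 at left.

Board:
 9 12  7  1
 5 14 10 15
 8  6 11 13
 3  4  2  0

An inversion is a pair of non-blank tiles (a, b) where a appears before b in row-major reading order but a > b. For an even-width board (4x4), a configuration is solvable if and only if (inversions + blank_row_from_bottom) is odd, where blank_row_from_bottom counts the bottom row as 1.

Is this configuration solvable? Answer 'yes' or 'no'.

Inversions: 62
Blank is in row 3 (0-indexed from top), which is row 1 counting from the bottom (bottom = 1).
62 + 1 = 63, which is odd, so the puzzle is solvable.

Answer: yes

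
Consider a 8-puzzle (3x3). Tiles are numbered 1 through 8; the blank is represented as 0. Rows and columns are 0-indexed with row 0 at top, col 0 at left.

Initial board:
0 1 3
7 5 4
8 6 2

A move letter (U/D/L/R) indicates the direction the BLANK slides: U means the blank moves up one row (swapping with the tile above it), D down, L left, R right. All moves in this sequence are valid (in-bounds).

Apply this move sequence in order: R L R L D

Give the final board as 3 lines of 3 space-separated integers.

Answer: 7 1 3
0 5 4
8 6 2

Derivation:
After move 1 (R):
1 0 3
7 5 4
8 6 2

After move 2 (L):
0 1 3
7 5 4
8 6 2

After move 3 (R):
1 0 3
7 5 4
8 6 2

After move 4 (L):
0 1 3
7 5 4
8 6 2

After move 5 (D):
7 1 3
0 5 4
8 6 2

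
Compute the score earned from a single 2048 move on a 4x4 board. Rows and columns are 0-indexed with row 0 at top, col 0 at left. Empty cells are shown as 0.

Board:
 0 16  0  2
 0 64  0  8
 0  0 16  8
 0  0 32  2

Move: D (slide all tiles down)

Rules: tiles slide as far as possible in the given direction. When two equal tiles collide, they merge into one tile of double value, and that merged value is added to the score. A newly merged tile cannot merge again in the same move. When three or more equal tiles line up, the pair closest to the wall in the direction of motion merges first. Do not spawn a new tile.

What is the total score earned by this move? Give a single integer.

Slide down:
col 0: [0, 0, 0, 0] -> [0, 0, 0, 0]  score +0 (running 0)
col 1: [16, 64, 0, 0] -> [0, 0, 16, 64]  score +0 (running 0)
col 2: [0, 0, 16, 32] -> [0, 0, 16, 32]  score +0 (running 0)
col 3: [2, 8, 8, 2] -> [0, 2, 16, 2]  score +16 (running 16)
Board after move:
 0  0  0  0
 0  0  0  2
 0 16 16 16
 0 64 32  2

Answer: 16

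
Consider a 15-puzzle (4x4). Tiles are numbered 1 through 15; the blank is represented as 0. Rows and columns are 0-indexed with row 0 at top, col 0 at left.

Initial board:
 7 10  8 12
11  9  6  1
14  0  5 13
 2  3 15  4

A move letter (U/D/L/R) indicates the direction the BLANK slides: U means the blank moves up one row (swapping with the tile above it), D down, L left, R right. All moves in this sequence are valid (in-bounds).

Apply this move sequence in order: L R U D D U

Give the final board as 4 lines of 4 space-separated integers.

After move 1 (L):
 7 10  8 12
11  9  6  1
 0 14  5 13
 2  3 15  4

After move 2 (R):
 7 10  8 12
11  9  6  1
14  0  5 13
 2  3 15  4

After move 3 (U):
 7 10  8 12
11  0  6  1
14  9  5 13
 2  3 15  4

After move 4 (D):
 7 10  8 12
11  9  6  1
14  0  5 13
 2  3 15  4

After move 5 (D):
 7 10  8 12
11  9  6  1
14  3  5 13
 2  0 15  4

After move 6 (U):
 7 10  8 12
11  9  6  1
14  0  5 13
 2  3 15  4

Answer:  7 10  8 12
11  9  6  1
14  0  5 13
 2  3 15  4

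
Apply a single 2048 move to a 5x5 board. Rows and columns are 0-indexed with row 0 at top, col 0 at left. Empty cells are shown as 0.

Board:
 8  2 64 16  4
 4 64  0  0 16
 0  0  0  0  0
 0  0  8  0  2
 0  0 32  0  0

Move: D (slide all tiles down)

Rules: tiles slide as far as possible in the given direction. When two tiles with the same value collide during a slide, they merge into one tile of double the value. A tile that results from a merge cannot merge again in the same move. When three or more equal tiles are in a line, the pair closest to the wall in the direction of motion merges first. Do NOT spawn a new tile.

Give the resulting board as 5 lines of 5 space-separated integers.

Slide down:
col 0: [8, 4, 0, 0, 0] -> [0, 0, 0, 8, 4]
col 1: [2, 64, 0, 0, 0] -> [0, 0, 0, 2, 64]
col 2: [64, 0, 0, 8, 32] -> [0, 0, 64, 8, 32]
col 3: [16, 0, 0, 0, 0] -> [0, 0, 0, 0, 16]
col 4: [4, 16, 0, 2, 0] -> [0, 0, 4, 16, 2]

Answer:  0  0  0  0  0
 0  0  0  0  0
 0  0 64  0  4
 8  2  8  0 16
 4 64 32 16  2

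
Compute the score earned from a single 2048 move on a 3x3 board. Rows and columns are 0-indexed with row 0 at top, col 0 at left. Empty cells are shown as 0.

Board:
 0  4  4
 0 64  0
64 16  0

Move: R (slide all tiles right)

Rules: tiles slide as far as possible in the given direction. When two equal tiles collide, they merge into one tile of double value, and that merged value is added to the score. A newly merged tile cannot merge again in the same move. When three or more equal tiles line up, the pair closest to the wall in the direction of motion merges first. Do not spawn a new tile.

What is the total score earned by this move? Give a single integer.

Answer: 8

Derivation:
Slide right:
row 0: [0, 4, 4] -> [0, 0, 8]  score +8 (running 8)
row 1: [0, 64, 0] -> [0, 0, 64]  score +0 (running 8)
row 2: [64, 16, 0] -> [0, 64, 16]  score +0 (running 8)
Board after move:
 0  0  8
 0  0 64
 0 64 16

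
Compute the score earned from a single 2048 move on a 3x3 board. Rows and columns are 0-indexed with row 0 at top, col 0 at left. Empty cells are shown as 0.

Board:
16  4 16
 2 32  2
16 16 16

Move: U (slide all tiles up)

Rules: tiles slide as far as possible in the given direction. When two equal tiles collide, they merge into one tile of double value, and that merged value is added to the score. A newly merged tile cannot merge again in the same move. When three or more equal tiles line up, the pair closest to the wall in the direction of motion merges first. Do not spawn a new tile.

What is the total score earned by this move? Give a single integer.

Slide up:
col 0: [16, 2, 16] -> [16, 2, 16]  score +0 (running 0)
col 1: [4, 32, 16] -> [4, 32, 16]  score +0 (running 0)
col 2: [16, 2, 16] -> [16, 2, 16]  score +0 (running 0)
Board after move:
16  4 16
 2 32  2
16 16 16

Answer: 0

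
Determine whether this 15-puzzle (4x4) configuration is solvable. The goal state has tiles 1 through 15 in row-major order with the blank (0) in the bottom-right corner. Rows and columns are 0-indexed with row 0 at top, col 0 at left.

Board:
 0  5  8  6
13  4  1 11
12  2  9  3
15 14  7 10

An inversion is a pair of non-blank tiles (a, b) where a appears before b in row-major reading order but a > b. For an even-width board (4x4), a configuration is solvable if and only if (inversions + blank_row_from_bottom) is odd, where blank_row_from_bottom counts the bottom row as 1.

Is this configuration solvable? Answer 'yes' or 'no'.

Inversions: 43
Blank is in row 0 (0-indexed from top), which is row 4 counting from the bottom (bottom = 1).
43 + 4 = 47, which is odd, so the puzzle is solvable.

Answer: yes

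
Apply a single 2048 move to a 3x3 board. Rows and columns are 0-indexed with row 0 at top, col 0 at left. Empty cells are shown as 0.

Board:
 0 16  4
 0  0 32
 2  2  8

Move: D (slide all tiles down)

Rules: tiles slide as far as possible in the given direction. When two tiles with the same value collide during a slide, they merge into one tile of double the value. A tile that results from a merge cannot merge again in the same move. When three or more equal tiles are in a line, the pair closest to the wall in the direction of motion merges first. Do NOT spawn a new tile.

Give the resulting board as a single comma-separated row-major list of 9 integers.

Slide down:
col 0: [0, 0, 2] -> [0, 0, 2]
col 1: [16, 0, 2] -> [0, 16, 2]
col 2: [4, 32, 8] -> [4, 32, 8]

Answer: 0, 0, 4, 0, 16, 32, 2, 2, 8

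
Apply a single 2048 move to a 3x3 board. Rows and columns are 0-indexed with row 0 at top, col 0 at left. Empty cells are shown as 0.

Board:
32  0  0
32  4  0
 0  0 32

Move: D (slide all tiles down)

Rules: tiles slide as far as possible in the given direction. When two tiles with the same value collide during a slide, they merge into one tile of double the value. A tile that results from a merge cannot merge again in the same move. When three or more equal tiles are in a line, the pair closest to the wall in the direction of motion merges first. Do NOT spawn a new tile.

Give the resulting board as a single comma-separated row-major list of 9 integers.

Answer: 0, 0, 0, 0, 0, 0, 64, 4, 32

Derivation:
Slide down:
col 0: [32, 32, 0] -> [0, 0, 64]
col 1: [0, 4, 0] -> [0, 0, 4]
col 2: [0, 0, 32] -> [0, 0, 32]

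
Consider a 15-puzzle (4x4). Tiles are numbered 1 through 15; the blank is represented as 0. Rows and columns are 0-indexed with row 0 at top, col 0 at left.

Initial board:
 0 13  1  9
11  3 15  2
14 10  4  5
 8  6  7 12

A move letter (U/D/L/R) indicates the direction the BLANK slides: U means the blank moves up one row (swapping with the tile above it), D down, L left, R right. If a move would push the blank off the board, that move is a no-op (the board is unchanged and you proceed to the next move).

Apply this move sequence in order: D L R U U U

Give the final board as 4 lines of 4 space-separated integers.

Answer: 11  0  1  9
 3 13 15  2
14 10  4  5
 8  6  7 12

Derivation:
After move 1 (D):
11 13  1  9
 0  3 15  2
14 10  4  5
 8  6  7 12

After move 2 (L):
11 13  1  9
 0  3 15  2
14 10  4  5
 8  6  7 12

After move 3 (R):
11 13  1  9
 3  0 15  2
14 10  4  5
 8  6  7 12

After move 4 (U):
11  0  1  9
 3 13 15  2
14 10  4  5
 8  6  7 12

After move 5 (U):
11  0  1  9
 3 13 15  2
14 10  4  5
 8  6  7 12

After move 6 (U):
11  0  1  9
 3 13 15  2
14 10  4  5
 8  6  7 12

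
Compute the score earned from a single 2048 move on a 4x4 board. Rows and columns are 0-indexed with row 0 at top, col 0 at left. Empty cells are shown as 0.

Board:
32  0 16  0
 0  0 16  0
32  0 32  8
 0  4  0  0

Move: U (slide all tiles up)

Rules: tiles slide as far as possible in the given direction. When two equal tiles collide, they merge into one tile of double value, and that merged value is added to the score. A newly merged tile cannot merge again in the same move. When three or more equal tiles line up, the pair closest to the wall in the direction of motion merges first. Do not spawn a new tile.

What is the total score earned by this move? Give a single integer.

Answer: 96

Derivation:
Slide up:
col 0: [32, 0, 32, 0] -> [64, 0, 0, 0]  score +64 (running 64)
col 1: [0, 0, 0, 4] -> [4, 0, 0, 0]  score +0 (running 64)
col 2: [16, 16, 32, 0] -> [32, 32, 0, 0]  score +32 (running 96)
col 3: [0, 0, 8, 0] -> [8, 0, 0, 0]  score +0 (running 96)
Board after move:
64  4 32  8
 0  0 32  0
 0  0  0  0
 0  0  0  0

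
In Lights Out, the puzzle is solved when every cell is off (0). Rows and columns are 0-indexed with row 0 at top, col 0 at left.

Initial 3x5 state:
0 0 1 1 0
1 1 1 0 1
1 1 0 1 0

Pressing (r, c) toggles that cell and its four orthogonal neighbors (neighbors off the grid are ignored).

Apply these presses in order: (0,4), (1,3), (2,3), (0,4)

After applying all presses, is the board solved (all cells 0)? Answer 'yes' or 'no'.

After press 1 at (0,4):
0 0 1 0 1
1 1 1 0 0
1 1 0 1 0

After press 2 at (1,3):
0 0 1 1 1
1 1 0 1 1
1 1 0 0 0

After press 3 at (2,3):
0 0 1 1 1
1 1 0 0 1
1 1 1 1 1

After press 4 at (0,4):
0 0 1 0 0
1 1 0 0 0
1 1 1 1 1

Lights still on: 8

Answer: no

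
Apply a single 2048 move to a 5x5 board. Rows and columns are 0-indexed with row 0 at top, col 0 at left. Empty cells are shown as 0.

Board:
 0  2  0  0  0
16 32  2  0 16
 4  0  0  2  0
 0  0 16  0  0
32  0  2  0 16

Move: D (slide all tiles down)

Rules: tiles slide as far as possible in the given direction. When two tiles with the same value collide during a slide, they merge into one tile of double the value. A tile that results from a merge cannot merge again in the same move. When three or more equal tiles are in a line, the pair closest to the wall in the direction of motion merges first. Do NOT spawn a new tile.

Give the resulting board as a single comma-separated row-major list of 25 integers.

Answer: 0, 0, 0, 0, 0, 0, 0, 0, 0, 0, 16, 0, 2, 0, 0, 4, 2, 16, 0, 0, 32, 32, 2, 2, 32

Derivation:
Slide down:
col 0: [0, 16, 4, 0, 32] -> [0, 0, 16, 4, 32]
col 1: [2, 32, 0, 0, 0] -> [0, 0, 0, 2, 32]
col 2: [0, 2, 0, 16, 2] -> [0, 0, 2, 16, 2]
col 3: [0, 0, 2, 0, 0] -> [0, 0, 0, 0, 2]
col 4: [0, 16, 0, 0, 16] -> [0, 0, 0, 0, 32]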